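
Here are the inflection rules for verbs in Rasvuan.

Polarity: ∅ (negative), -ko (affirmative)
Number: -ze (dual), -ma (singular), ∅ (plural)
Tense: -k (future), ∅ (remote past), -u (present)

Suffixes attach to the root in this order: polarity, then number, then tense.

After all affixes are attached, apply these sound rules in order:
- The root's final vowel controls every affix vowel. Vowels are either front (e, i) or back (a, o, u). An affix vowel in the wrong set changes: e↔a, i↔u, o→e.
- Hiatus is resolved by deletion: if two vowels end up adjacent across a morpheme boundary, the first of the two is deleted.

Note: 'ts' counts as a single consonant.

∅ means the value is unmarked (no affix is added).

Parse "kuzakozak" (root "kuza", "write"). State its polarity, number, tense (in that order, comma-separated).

affirmative, dual, future

Segment: kuza-ko-ze-k.
polarity: -ko → affirmative.
number: -ze → dual.
tense: -k → future.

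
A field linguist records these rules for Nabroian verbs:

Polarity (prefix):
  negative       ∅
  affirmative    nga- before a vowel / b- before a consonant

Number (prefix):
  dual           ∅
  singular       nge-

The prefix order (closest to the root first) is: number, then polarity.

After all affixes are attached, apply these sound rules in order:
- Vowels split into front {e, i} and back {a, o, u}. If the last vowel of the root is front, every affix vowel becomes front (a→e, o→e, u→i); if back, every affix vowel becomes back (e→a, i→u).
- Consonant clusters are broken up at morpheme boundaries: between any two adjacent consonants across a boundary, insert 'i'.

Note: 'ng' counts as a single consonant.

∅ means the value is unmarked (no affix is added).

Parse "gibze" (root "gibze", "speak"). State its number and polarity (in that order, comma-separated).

dual, negative

Segment: gibze.
number: ∅ → dual.
polarity: ∅ → negative.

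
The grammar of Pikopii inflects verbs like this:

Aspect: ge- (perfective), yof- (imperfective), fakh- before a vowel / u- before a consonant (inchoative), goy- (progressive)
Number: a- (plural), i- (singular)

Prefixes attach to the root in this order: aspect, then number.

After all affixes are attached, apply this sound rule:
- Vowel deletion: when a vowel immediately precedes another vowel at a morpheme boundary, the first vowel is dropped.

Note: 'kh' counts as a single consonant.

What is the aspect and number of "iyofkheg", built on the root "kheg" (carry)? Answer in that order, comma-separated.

imperfective, singular

Segment: i-yof-kheg.
aspect: yof- → imperfective.
number: i- → singular.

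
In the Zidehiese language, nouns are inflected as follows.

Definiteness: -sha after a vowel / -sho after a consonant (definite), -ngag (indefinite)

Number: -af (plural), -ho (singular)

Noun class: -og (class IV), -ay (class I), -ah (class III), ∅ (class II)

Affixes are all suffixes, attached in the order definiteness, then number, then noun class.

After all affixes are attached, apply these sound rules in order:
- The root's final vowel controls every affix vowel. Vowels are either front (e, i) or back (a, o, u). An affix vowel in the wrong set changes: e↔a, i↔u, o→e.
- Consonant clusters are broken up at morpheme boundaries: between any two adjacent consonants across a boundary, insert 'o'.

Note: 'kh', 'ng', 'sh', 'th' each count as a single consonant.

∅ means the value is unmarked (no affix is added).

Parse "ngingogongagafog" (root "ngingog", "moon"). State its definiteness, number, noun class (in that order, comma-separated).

Segment: ngingog-ngag-af-og.
definiteness: -ngag → indefinite.
number: -af → plural.
noun class: -og → class IV.

indefinite, plural, class IV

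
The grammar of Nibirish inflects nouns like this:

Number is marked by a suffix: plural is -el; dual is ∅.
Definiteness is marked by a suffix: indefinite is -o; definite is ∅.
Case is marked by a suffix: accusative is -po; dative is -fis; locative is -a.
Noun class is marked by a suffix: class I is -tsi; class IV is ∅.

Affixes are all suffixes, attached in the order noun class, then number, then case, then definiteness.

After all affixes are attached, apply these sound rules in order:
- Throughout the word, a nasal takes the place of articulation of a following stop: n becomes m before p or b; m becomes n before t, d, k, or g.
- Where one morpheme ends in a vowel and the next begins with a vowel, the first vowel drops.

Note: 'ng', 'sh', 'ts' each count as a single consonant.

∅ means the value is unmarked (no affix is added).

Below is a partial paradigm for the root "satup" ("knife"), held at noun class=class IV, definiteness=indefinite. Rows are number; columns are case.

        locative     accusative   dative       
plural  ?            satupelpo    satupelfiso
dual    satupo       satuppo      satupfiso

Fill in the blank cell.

noun class = class IV: zero marking, form stays satup.
Attach number plural -el → satupel.
Attach case locative -a → satupela.
Attach definiteness indefinite -o → satupelao.
Nasal assimilation: no change.
Apply vowel deletion: satupelao → satupelo.

satupelo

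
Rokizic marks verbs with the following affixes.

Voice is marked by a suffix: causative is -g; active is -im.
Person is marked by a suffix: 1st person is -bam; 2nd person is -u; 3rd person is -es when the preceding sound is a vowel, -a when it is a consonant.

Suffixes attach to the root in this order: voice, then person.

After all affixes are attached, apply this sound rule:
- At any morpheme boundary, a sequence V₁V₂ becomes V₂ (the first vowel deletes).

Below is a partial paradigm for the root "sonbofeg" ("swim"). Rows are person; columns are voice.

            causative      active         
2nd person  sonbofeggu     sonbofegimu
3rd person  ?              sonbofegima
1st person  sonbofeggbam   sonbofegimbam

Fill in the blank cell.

sonbofegga

Attach voice causative -g → sonbofegg.
Attach person 3rd person -a (after consonant 'g') → sonbofegga.
Vowel deletion: no change.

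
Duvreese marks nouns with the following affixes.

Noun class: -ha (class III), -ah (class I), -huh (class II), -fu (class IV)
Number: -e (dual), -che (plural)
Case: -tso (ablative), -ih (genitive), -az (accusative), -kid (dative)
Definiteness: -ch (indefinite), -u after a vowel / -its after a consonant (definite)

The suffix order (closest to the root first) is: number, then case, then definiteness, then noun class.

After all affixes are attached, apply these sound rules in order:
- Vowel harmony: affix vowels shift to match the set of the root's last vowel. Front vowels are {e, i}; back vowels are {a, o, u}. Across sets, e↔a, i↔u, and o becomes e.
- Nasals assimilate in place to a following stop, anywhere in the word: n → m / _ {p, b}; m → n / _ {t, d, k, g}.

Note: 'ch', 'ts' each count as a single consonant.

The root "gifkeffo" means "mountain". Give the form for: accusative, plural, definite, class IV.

Attach number plural -che → gifkeffoche.
Attach case accusative -az → gifkeffocheaz.
Attach definiteness definite -its (after consonant 'z') → gifkeffocheazits.
Attach noun class class IV -fu → gifkeffocheazitsfu.
Apply vowel harmony: gifkeffocheazitsfu → gifkeffochaazutsfu.
Nasal assimilation: no change.

gifkeffochaazutsfu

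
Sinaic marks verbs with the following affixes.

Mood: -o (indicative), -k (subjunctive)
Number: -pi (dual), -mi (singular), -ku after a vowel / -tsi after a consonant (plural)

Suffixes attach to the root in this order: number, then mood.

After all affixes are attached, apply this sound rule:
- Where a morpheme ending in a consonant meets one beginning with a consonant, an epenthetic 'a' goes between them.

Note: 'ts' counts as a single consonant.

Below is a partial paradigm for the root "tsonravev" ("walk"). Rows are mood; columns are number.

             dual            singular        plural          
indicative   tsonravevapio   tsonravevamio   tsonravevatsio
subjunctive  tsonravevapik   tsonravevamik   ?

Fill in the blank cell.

tsonravevatsik

Attach number plural -tsi (after consonant 'v') → tsonravevtsi.
Attach mood subjunctive -k → tsonravevtsik.
Apply epenthesis: tsonravevtsik → tsonravevatsik.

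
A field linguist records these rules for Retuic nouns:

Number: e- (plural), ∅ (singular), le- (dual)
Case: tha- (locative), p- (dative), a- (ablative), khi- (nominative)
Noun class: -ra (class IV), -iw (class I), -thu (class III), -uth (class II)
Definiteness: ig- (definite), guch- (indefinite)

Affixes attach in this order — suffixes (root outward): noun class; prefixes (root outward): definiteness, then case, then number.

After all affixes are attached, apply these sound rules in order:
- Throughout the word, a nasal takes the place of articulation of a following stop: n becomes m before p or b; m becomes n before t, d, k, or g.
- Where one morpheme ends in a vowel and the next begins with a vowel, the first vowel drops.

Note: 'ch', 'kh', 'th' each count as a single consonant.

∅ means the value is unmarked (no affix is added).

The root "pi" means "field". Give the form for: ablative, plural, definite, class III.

igpithu

Attach definiteness definite ig- → igpi.
Attach noun class class III -thu → igpithu.
Attach case ablative a- → aigpithu.
Attach number plural e- → eaigpithu.
Nasal assimilation: no change.
Apply vowel deletion: eaigpithu → igpithu.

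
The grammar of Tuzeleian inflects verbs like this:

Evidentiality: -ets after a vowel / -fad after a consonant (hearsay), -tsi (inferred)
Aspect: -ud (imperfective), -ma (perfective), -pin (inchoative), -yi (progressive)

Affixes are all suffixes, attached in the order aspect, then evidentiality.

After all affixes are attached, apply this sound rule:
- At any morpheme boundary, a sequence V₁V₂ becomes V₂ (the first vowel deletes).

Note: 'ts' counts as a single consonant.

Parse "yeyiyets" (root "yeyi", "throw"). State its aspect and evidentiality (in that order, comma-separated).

Segment: yeyi-yi-ets.
aspect: -yi → progressive.
evidentiality: -ets/fad → hearsay.

progressive, hearsay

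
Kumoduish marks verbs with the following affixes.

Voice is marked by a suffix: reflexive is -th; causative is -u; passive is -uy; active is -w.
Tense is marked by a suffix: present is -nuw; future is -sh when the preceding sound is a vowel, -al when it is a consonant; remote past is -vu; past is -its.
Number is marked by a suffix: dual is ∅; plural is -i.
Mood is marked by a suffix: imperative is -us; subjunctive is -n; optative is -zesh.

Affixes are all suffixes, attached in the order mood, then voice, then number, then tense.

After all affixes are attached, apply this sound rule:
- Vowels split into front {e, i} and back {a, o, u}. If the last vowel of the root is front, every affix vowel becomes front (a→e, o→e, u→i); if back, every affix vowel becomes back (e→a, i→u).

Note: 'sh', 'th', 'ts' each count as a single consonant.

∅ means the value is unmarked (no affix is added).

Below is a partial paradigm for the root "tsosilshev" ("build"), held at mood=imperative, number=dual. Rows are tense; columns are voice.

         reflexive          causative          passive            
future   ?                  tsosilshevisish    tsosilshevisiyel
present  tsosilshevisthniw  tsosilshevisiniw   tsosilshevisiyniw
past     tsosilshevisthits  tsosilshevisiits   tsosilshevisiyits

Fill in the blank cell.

Attach mood imperative -us → tsosilshevus.
Attach voice reflexive -th → tsosilshevusth.
number = dual: zero marking, form stays tsosilshevusth.
Attach tense future -al (after consonant 'th') → tsosilshevusthal.
Apply vowel harmony: tsosilshevusthal → tsosilshevisthel.

tsosilshevisthel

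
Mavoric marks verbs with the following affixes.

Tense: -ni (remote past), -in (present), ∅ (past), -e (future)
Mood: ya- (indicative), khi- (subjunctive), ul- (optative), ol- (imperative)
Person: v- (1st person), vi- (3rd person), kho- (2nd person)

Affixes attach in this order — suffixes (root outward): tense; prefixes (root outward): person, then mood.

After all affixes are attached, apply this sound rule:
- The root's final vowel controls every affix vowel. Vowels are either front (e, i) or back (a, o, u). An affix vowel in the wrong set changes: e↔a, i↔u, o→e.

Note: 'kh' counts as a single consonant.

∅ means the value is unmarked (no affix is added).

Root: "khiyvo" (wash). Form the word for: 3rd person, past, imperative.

Attach person 3rd person vi- → vikhiyvo.
tense = past: zero marking, form stays vikhiyvo.
Attach mood imperative ol- → olvikhiyvo.
Apply vowel harmony: olvikhiyvo → olvukhiyvo.

olvukhiyvo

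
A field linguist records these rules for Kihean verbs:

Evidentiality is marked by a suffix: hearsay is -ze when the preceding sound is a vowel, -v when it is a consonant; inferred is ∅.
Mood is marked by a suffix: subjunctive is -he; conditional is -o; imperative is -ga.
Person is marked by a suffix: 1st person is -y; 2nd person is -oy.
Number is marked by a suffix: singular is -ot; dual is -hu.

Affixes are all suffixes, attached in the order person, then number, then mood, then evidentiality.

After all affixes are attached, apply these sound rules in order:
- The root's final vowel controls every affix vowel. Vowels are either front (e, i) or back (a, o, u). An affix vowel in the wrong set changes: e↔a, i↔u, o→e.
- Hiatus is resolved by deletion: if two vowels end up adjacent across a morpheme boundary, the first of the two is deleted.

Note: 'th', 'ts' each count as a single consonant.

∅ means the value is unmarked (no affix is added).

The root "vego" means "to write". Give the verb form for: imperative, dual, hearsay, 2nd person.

vegoyhugaza

Attach person 2nd person -oy → vegooy.
Attach number dual -hu → vegooyhu.
Attach mood imperative -ga → vegooyhuga.
Attach evidentiality hearsay -ze (after vowel 'a') → vegooyhugaze.
Apply vowel harmony: vegooyhugaze → vegooyhugaza.
Apply vowel deletion: vegooyhugaza → vegoyhugaza.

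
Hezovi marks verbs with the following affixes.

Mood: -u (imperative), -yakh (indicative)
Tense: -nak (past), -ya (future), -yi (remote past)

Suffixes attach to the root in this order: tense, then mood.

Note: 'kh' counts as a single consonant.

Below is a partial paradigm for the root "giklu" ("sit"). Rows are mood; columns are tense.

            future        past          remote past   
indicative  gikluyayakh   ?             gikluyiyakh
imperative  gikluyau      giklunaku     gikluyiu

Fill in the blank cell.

Attach tense past -nak → giklunak.
Attach mood indicative -yakh → giklunakyakh.

giklunakyakh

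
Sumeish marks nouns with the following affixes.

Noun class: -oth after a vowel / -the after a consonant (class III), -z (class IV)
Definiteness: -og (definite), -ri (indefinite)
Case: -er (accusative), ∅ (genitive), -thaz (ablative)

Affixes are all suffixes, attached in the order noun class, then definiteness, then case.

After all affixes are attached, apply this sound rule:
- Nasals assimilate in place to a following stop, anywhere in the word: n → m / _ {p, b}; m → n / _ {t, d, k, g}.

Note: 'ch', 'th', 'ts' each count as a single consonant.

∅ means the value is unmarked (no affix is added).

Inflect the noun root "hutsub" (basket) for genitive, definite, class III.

Attach noun class class III -the (after consonant 'b') → hutsubthe.
Attach definiteness definite -og → hutsubtheog.
case = genitive: zero marking, form stays hutsubtheog.
Nasal assimilation: no change.

hutsubtheog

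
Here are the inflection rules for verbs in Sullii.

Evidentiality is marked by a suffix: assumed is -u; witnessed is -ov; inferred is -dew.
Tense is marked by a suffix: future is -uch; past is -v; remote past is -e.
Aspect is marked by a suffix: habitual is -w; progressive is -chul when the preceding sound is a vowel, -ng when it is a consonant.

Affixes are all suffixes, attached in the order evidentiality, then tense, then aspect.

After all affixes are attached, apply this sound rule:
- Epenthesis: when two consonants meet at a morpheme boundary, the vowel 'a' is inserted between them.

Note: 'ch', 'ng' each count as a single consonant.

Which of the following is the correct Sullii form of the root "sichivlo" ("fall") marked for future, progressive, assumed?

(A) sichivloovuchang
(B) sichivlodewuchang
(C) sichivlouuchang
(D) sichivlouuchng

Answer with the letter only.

Attach evidentiality assumed -u → sichivlou.
Attach tense future -uch → sichivlouuch.
Attach aspect progressive -ng (after consonant 'ch') → sichivlouuchng.
Apply epenthesis: sichivlouuchng → sichivlouuchang.
So the correct form is sichivlouuchang, option (C).
(A) sichivloovuchang is wrong: it uses witnessed instead of assumed for evidentiality.
(B) sichivlodewuchang is wrong: it uses inferred instead of assumed for evidentiality.
(D) sichivlouuchng is wrong: it fails to apply the sound rule(s).

C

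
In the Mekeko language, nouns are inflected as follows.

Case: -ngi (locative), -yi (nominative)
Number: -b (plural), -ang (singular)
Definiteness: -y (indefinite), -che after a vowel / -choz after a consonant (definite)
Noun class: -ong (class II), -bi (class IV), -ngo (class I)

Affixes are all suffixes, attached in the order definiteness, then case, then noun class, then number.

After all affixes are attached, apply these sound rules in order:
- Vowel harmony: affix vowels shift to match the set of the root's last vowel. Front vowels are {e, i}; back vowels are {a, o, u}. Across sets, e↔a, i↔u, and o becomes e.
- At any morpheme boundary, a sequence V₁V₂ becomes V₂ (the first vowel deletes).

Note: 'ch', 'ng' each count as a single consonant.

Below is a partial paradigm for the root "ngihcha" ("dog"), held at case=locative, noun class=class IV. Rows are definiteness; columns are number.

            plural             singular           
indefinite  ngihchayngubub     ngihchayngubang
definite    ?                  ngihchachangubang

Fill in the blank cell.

Attach definiteness definite -che (after vowel 'a') → ngihchache.
Attach case locative -ngi → ngihchachengi.
Attach noun class class IV -bi → ngihchachengibi.
Attach number plural -b → ngihchachengibib.
Apply vowel harmony: ngihchachengibib → ngihchachangubub.
Vowel deletion: no change.

ngihchachangubub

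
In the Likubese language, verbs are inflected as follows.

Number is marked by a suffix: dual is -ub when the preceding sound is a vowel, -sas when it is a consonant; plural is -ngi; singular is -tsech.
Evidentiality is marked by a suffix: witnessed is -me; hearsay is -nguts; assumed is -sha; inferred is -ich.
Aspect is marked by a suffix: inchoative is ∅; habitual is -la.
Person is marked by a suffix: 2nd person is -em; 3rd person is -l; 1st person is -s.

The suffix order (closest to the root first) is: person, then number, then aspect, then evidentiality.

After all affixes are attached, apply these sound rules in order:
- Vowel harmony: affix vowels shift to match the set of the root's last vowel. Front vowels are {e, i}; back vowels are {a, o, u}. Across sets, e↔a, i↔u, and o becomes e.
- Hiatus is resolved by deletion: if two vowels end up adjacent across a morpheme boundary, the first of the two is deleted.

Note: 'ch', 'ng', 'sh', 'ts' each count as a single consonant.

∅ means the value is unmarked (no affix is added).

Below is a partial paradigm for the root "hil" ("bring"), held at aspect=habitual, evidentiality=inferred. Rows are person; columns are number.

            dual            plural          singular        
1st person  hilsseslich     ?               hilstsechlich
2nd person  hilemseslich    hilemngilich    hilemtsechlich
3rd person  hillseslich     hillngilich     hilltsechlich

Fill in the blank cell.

Attach person 1st person -s → hils.
Attach number plural -ngi → hilsngi.
Attach aspect habitual -la → hilsngila.
Attach evidentiality inferred -ich → hilsngilaich.
Apply vowel harmony: hilsngilaich → hilsngileich.
Apply vowel deletion: hilsngileich → hilsngilich.

hilsngilich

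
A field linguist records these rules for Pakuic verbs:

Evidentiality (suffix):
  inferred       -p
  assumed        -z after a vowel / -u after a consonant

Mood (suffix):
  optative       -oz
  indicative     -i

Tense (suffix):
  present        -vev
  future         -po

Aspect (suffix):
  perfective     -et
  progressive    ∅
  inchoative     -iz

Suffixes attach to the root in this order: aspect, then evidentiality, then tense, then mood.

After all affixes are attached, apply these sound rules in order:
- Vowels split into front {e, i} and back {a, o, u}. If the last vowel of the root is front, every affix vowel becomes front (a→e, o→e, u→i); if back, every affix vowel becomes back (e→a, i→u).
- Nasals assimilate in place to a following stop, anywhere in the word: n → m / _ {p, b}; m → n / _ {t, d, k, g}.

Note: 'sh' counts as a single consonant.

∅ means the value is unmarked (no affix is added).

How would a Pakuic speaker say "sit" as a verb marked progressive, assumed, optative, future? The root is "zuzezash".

zuzezashupooz

aspect = progressive: zero marking, form stays zuzezash.
Attach evidentiality assumed -u (after consonant 'sh') → zuzezashu.
Attach tense future -po → zuzezashupo.
Attach mood optative -oz → zuzezashupooz.
Vowel harmony: no change.
Nasal assimilation: no change.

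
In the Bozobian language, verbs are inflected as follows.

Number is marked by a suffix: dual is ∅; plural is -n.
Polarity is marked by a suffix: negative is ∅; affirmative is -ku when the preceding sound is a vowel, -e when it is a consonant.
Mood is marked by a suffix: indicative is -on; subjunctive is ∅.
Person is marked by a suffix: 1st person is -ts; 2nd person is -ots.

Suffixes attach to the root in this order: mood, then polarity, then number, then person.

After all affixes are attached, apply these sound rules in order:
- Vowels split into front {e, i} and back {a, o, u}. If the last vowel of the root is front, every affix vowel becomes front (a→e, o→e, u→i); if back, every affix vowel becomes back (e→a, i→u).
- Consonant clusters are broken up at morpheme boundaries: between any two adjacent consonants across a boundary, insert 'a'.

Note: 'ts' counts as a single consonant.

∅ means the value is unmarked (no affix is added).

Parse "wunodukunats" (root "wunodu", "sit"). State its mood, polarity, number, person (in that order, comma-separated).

Segment: wunodu-ku-n-ts.
mood: ∅ → subjunctive.
polarity: -ku/e → affirmative.
number: -n → plural.
person: -ts → 1st person.

subjunctive, affirmative, plural, 1st person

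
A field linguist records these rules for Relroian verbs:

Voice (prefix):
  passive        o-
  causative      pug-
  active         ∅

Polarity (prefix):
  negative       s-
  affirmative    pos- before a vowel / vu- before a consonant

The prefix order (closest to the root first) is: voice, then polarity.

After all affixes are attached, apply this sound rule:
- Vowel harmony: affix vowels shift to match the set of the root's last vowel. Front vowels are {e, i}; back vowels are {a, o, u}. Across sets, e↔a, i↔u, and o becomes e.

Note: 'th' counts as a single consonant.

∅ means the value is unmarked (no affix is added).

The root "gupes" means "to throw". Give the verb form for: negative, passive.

segupes

Attach voice passive o- → ogupes.
Attach polarity negative s- → sogupes.
Apply vowel harmony: sogupes → segupes.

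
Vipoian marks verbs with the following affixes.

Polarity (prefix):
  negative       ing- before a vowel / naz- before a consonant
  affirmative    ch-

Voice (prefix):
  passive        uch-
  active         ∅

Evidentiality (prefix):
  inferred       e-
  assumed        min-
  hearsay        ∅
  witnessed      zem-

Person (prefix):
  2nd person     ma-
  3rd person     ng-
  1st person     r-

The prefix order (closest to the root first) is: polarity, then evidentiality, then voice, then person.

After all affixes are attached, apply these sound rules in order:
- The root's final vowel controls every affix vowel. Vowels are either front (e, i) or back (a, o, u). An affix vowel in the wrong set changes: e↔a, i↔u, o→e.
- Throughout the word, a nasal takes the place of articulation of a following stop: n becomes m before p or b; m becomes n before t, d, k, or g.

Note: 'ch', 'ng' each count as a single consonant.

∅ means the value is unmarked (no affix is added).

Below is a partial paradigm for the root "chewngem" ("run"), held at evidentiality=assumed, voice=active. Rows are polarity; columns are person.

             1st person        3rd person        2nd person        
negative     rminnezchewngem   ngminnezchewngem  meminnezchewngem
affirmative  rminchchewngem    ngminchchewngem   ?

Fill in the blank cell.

Attach polarity affirmative ch- → chchewngem.
Attach evidentiality assumed min- → minchchewngem.
voice = active: zero marking, form stays minchchewngem.
Attach person 2nd person ma- → maminchchewngem.
Apply vowel harmony: maminchchewngem → meminchchewngem.
Nasal assimilation: no change.

meminchchewngem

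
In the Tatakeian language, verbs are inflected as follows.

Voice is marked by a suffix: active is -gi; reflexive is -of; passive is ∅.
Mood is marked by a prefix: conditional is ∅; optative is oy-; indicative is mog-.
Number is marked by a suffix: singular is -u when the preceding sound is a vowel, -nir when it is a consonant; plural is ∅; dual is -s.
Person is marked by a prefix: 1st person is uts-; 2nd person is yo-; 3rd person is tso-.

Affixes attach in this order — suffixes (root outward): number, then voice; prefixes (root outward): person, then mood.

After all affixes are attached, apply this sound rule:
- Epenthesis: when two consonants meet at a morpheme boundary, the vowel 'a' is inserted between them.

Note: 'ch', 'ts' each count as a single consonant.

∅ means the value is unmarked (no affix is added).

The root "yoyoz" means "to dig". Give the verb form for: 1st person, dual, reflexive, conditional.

utsayoyozasof

Attach number dual -s → yoyozs.
Attach voice reflexive -of → yoyozsof.
Attach person 1st person uts- → utsyoyozsof.
mood = conditional: zero marking, form stays utsyoyozsof.
Apply epenthesis: utsyoyozsof → utsayoyozasof.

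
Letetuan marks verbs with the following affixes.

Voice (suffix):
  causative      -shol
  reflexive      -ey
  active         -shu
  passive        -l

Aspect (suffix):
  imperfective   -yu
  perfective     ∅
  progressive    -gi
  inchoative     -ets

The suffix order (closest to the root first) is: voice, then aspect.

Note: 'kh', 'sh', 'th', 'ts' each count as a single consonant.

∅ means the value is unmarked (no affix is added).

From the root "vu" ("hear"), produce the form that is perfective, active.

vushu

Attach voice active -shu → vushu.
aspect = perfective: zero marking, form stays vushu.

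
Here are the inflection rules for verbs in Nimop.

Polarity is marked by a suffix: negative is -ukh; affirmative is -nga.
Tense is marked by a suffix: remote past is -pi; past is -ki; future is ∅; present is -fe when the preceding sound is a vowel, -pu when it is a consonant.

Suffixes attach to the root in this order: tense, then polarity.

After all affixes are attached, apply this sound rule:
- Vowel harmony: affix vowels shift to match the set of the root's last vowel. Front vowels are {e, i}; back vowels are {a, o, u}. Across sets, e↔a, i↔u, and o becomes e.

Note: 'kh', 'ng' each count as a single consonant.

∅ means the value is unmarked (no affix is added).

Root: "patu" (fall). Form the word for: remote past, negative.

Attach tense remote past -pi → patupi.
Attach polarity negative -ukh → patupiukh.
Apply vowel harmony: patupiukh → patupuukh.

patupuukh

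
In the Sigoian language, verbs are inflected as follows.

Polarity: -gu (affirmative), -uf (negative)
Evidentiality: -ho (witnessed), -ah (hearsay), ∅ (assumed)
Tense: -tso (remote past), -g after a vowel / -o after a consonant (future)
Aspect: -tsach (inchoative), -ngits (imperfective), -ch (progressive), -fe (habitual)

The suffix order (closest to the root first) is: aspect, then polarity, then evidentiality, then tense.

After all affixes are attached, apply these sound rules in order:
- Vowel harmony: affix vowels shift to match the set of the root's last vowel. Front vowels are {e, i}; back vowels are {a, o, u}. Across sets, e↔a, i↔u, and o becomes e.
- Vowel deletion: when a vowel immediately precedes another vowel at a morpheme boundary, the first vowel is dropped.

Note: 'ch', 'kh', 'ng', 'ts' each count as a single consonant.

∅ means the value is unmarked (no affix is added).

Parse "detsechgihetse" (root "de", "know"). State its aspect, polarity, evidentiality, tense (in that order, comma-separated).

inchoative, affirmative, witnessed, remote past

Segment: de-tsach-gu-ho-tso.
aspect: -tsach → inchoative.
polarity: -gu → affirmative.
evidentiality: -ho → witnessed.
tense: -tso → remote past.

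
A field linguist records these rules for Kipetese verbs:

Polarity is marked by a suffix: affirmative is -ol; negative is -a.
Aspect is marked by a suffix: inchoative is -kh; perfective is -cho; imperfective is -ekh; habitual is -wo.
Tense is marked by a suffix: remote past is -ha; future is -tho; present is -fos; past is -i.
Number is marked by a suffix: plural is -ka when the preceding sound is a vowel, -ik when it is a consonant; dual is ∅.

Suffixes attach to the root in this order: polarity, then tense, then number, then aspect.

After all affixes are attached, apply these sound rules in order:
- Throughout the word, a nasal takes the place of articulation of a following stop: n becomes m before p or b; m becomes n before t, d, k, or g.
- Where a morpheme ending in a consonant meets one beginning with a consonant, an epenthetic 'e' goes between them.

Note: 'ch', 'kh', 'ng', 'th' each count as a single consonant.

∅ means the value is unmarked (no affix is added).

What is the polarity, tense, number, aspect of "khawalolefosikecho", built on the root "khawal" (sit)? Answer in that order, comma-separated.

Segment: khawal-ol-fos-ik-cho.
polarity: -ol → affirmative.
tense: -fos → present.
number: -ka/ik → plural.
aspect: -cho → perfective.

affirmative, present, plural, perfective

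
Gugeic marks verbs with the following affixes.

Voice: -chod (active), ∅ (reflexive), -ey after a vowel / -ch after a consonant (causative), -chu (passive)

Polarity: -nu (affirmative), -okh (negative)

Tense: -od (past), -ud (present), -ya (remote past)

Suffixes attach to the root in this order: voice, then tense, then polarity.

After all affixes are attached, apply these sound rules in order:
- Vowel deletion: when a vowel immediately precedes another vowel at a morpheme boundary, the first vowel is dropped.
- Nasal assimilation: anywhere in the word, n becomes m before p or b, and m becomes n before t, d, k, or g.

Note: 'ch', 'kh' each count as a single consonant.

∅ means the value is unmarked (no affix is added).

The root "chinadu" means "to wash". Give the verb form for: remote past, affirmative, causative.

Attach voice causative -ey (after vowel 'u') → chinaduey.
Attach tense remote past -ya → chinadueyya.
Attach polarity affirmative -nu → chinadueyyanu.
Apply vowel deletion: chinadueyyanu → chinadeyyanu.
Nasal assimilation: no change.

chinadeyyanu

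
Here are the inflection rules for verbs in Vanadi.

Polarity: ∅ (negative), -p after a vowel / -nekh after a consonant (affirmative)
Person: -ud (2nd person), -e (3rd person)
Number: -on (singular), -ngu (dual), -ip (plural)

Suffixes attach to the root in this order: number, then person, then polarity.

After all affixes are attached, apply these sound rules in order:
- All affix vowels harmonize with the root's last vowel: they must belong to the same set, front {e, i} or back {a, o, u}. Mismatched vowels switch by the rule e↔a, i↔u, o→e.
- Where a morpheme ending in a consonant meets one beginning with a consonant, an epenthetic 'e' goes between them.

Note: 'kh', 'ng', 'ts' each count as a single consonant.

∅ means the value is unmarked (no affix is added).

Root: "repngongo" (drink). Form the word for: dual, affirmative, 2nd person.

Attach number dual -ngu → repngongongu.
Attach person 2nd person -ud → repngongonguud.
Attach polarity affirmative -nekh (after consonant 'd') → repngongonguudnekh.
Apply vowel harmony: repngongonguudnekh → repngongonguudnakh.
Apply epenthesis: repngongonguudnakh → repngongonguudenakh.

repngongonguudenakh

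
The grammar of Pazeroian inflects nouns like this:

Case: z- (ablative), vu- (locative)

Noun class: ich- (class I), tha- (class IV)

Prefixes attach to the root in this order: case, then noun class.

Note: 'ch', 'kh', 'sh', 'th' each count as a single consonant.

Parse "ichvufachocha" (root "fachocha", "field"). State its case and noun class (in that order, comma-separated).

Segment: ich-vu-fachocha.
case: vu- → locative.
noun class: ich- → class I.

locative, class I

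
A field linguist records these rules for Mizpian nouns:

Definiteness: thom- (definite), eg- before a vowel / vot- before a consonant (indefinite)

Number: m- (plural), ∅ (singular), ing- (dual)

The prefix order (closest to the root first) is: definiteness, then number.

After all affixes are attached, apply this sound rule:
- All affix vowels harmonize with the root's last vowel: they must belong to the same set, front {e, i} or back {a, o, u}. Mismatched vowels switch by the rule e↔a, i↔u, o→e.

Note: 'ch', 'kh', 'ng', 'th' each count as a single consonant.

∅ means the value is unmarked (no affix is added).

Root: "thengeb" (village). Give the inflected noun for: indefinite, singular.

vetthengeb

Attach definiteness indefinite vot- (before consonant 'th') → votthengeb.
number = singular: zero marking, form stays votthengeb.
Apply vowel harmony: votthengeb → vetthengeb.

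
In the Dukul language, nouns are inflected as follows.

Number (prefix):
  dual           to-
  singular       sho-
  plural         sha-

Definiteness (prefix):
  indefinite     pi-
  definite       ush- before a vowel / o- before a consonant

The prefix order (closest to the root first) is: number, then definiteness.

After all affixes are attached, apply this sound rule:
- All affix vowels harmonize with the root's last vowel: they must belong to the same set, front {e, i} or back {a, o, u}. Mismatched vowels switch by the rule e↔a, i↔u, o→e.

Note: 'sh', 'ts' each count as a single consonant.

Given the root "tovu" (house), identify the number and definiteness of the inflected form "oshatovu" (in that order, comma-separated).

Segment: o-sha-tovu.
number: sha- → plural.
definiteness: ush/o- → definite.

plural, definite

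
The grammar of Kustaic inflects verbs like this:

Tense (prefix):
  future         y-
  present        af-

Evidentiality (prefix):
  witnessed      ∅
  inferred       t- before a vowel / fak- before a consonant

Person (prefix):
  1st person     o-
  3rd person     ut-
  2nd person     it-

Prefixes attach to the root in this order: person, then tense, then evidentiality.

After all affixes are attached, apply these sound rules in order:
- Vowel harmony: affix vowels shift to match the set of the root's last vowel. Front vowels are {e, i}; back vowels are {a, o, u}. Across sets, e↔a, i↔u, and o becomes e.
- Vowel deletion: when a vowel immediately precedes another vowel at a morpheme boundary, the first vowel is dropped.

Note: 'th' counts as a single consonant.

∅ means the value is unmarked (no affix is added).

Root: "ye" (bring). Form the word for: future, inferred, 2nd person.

Attach person 2nd person it- → itye.
Attach tense future y- → yitye.
Attach evidentiality inferred fak- (before consonant 'y') → fakyitye.
Apply vowel harmony: fakyitye → fekyitye.
Vowel deletion: no change.

fekyitye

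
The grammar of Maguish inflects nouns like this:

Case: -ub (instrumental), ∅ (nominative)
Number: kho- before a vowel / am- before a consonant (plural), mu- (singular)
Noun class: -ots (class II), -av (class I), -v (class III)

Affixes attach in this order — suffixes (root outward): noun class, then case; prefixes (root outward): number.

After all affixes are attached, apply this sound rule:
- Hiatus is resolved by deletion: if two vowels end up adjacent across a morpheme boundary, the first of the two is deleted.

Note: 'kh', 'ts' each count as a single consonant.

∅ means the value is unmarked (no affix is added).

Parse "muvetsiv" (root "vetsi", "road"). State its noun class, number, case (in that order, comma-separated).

Segment: mu-vetsi-v.
noun class: -v → class III.
number: mu- → singular.
case: ∅ → nominative.

class III, singular, nominative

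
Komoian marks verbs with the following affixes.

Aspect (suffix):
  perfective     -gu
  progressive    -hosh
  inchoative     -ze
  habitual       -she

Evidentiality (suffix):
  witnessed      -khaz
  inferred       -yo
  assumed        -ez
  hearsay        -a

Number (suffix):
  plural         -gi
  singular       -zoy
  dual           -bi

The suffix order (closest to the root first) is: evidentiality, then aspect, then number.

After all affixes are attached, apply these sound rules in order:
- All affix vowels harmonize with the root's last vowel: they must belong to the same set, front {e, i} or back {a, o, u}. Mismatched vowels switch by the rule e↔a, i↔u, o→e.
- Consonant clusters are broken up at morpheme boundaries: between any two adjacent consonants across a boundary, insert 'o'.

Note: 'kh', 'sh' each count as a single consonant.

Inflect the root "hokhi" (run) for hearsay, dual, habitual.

Attach evidentiality hearsay -a → hokhia.
Attach aspect habitual -she → hokhiashe.
Attach number dual -bi → hokhiashebi.
Apply vowel harmony: hokhiashebi → hokhieshebi.
Epenthesis: no change.

hokhieshebi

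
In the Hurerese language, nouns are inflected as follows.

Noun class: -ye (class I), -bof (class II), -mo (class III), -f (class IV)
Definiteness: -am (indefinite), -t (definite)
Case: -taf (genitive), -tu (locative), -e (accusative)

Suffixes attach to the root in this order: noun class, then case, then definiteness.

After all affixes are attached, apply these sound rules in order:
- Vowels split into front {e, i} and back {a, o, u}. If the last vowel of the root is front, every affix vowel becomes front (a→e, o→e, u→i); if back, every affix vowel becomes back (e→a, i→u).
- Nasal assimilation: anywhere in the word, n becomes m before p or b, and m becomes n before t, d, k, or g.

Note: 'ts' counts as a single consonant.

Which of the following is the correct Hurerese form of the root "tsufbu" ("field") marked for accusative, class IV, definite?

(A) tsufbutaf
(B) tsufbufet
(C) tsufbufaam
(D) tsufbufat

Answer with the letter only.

Attach noun class class IV -f → tsufbuf.
Attach case accusative -e → tsufbufe.
Attach definiteness definite -t → tsufbufet.
Apply vowel harmony: tsufbufet → tsufbufat.
Nasal assimilation: no change.
So the correct form is tsufbufat, option (D).
(C) tsufbufaam is wrong: it uses indefinite instead of definite for definiteness.
(B) tsufbufet is wrong: it fails to apply the sound rule(s).
(A) tsufbutaf is wrong: it has the affixes in the wrong order.

D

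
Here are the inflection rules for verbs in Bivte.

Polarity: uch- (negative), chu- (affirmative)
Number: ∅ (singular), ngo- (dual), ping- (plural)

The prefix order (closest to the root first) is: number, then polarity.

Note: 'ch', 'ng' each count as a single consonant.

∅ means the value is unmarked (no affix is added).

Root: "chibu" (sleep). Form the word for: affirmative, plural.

Attach number plural ping- → pingchibu.
Attach polarity affirmative chu- → chupingchibu.

chupingchibu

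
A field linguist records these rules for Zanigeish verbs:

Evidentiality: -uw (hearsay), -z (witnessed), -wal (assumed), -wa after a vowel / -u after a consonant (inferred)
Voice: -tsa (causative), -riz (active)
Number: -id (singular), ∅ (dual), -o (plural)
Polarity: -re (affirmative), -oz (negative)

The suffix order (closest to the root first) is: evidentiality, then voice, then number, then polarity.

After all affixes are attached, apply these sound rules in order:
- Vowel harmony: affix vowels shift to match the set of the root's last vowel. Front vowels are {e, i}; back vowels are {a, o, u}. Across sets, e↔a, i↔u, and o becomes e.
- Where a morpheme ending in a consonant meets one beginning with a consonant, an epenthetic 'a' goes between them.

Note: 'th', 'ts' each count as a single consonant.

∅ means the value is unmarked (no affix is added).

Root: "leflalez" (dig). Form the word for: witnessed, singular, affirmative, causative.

leflalezazatseidare

Attach evidentiality witnessed -z → leflalezz.
Attach voice causative -tsa → leflalezztsa.
Attach number singular -id → leflalezztsaid.
Attach polarity affirmative -re → leflalezztsaidre.
Apply vowel harmony: leflalezztsaidre → leflalezztseidre.
Apply epenthesis: leflalezztseidre → leflalezazatseidare.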